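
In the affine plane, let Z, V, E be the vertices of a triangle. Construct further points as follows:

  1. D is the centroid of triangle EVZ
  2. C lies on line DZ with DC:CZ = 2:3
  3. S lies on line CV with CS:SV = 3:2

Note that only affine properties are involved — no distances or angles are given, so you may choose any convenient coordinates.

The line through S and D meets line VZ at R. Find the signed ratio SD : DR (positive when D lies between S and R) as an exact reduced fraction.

Assign Z = (0, 0), V = (1, 0), E = (0, 1) — the answer is frame-independent, so this choice is without loss of generality.
1. D is the centroid of triangle EVZ ⇒ D = (1/3, 1/3)
2. C lies on line DZ with DC:CZ = 2:3 ⇒ C = (1/5, 1/5)
3. S lies on line CV with CS:SV = 3:2 ⇒ S = (17/25, 2/25)
line SD meets VZ at R = (15/19, 0)
D = S + t·(R−S) with t = -19/6, so SD:DR = -19/6:25/6

SD:DR = -19/25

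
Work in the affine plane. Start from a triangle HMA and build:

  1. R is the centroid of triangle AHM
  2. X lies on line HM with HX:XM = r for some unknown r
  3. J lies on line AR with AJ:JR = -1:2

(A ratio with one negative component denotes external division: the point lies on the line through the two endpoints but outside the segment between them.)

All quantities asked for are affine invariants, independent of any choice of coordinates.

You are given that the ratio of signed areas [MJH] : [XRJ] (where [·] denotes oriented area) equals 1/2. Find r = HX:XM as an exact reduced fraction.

r = -2/3

Work in coordinates with H = (0, 0), M = (1, 0), A = (0, 1).
1. R is the centroid of triangle AHM ⇒ R = (1/3, 1/3)
2. With HX:XM = r, write λ = r/(r+1) so X = H + λ·(M−H); X is affine-linear in λ
3. J lies on line AR with AJ:JR = -1:2 ⇒ J = (-1/3, 5/3)
Every point depending on X is an affine combination of X and λ-independent points, so each such coordinate is linear in λ; the λ² term in each signed area is a multiple of (M−H)×(M−H) = 0, so 2·[MJH] and 2·[XRJ] are each linear in λ. Evaluating at λ=0 and λ=1:
  2·[MJH] = 5/3,   2·[XRJ] = -4/3·λ + 2/3
So [MJH]:[XRJ] = (5/3) / (-4/3·λ + 2/3). Setting this equal to 1/2:
  5/3 = 1/2·(-4/3·λ + 2/3)  ⇒  λ = -2
Then r = λ/(1−λ) = (-2)/(3) = -2/3. Check: with r = -2/3, X = (-2, 0) and [MJH]:[XRJ] = 1/2 as required.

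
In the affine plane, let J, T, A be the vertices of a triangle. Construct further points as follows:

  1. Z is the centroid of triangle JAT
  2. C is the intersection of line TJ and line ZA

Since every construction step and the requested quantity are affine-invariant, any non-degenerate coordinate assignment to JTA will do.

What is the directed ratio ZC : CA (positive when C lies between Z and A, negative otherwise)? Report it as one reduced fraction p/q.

Set J = (0, 0), T = (1, 0), A = (0, 1); any affine frame gives the same invariant.
1. Z is the centroid of triangle JAT ⇒ Z = (1/3, 1/3)
2. C is the intersection of line TJ and line ZA ⇒ C = (1/2, 0)
C = Z + t·(A−Z) with t = -1/2, so ZC:CA = t:(1−t) = -1/2:3/2

ZC:CA = -1/3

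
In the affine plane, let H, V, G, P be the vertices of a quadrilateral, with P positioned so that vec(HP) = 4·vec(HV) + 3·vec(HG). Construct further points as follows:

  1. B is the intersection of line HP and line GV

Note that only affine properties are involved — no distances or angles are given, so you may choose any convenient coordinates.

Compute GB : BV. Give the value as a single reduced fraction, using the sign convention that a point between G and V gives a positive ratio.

GB:BV = 4/3

Set H = (0, 0), V = (1, 0), G = (0, 1), P = (4, 3); any affine frame gives the same invariant.
1. B is the intersection of line HP and line GV ⇒ B = (4/7, 3/7)
B = G + t·(V−G) with t = 4/7, so GB:BV = t:(1−t) = 4/7:3/7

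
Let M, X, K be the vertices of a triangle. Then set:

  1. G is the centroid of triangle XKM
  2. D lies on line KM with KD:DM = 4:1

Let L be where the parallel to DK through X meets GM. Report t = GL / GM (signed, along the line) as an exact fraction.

t = -2

Work in coordinates with M = (0, 0), X = (1, 0), K = (0, 1).
1. G is the centroid of triangle XKM ⇒ G = (1/3, 1/3)
2. D lies on line KM with KD:DM = 4:1 ⇒ D = (0, 1/5)
through X parallel to DK: direction (0, 4/5); meets GM at L = (1, 1)
L = G + t·(M−G) with t = -2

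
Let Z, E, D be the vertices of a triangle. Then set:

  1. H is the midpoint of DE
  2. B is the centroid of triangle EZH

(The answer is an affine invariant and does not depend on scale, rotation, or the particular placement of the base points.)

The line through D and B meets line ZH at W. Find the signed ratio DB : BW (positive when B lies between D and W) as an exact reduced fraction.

DB:BW = -4

Work in coordinates with Z = (0, 0), E = (1, 0), D = (0, 1).
1. H is the midpoint of DE ⇒ H = (1/2, 1/2)
2. B is the centroid of triangle EZH ⇒ B = (1/2, 1/6)
line DB meets ZH at W = (3/8, 3/8)
B = D + t·(W−D) with t = 4/3, so DB:BW = 4/3:-1/3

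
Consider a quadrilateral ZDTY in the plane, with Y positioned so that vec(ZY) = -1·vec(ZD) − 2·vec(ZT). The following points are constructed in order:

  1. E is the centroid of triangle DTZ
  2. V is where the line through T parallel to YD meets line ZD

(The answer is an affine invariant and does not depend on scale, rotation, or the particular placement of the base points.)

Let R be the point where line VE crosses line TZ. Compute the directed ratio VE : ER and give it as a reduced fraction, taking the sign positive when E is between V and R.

Choose coordinates Z = (0, 0), D = (1, 0), T = (0, 1), Y = (-1, -2).
1. E is the centroid of triangle DTZ ⇒ E = (1/3, 1/3)
2. V is where the line through T parallel to YD meets line ZD ⇒ V = (-1, 0)
line VE meets TZ at R = (0, 1/4)
E = V + t·(R−V) with t = 4/3, so VE:ER = 4/3:-1/3

VE:ER = -4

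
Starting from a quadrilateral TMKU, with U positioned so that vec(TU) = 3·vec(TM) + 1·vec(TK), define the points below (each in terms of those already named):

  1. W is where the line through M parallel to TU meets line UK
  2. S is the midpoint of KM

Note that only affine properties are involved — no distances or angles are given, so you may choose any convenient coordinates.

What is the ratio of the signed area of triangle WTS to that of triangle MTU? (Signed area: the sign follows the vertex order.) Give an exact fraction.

Work in coordinates with T = (0, 0), M = (1, 0), K = (0, 1), U = (3, 1).
1. W is where the line through M parallel to TU meets line UK ⇒ W = (4, 1)
2. S is the midpoint of KM ⇒ S = (1/2, 1/2)
2·[WTS] = -3/2, 2·[MTU] = -1
[WTS]:[MTU] = -3/2:-1 = 3/2

[WTS]:[MTU] = 3/2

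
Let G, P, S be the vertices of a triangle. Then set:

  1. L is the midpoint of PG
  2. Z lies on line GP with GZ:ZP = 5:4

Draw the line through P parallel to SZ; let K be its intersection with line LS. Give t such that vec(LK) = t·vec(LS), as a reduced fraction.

t = 9

Work in coordinates with G = (0, 0), P = (1, 0), S = (0, 1).
1. L is the midpoint of PG ⇒ L = (1/2, 0)
2. Z lies on line GP with GZ:ZP = 5:4 ⇒ Z = (5/9, 0)
through P parallel to SZ: direction (5/9, -1); meets LS at K = (-4, 9)
K = L + t·(S−L) with t = 9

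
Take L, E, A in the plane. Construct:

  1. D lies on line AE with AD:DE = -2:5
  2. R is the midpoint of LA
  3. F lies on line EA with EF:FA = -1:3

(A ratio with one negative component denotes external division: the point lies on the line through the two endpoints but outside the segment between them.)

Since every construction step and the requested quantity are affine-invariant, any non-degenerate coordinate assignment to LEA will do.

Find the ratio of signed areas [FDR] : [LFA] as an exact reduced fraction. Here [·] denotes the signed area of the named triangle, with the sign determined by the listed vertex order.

[FDR]:[LFA] = 13/18

Work in coordinates with L = (0, 0), E = (1, 0), A = (0, 1).
1. D lies on line AE with AD:DE = -2:5 ⇒ D = (-2/3, 5/3)
2. R is the midpoint of LA ⇒ R = (0, 1/2)
3. F lies on line EA with EF:FA = -1:3 ⇒ F = (3/2, -1/2)
2·[FDR] = 13/12, 2·[LFA] = 3/2
[FDR]:[LFA] = 13/12:3/2 = 13/18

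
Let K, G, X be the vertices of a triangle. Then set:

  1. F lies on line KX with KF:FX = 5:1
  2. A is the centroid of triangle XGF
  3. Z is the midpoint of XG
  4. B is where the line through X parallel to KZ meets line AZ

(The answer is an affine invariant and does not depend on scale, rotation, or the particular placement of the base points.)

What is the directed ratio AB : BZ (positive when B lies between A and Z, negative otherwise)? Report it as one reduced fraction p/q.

Set K = (0, 0), G = (1, 0), X = (0, 1); any affine frame gives the same invariant.
1. F lies on line KX with KF:FX = 5:1 ⇒ F = (0, 5/6)
2. A is the centroid of triangle XGF ⇒ A = (1/3, 11/18)
3. Z is the midpoint of XG ⇒ Z = (1/2, 1/2)
4. B is where the line through X parallel to KZ meets line AZ ⇒ B = (-1/10, 9/10)
B = A + t·(Z−A) with t = -13/5, so AB:BZ = t:(1−t) = -13/5:18/5

AB:BZ = -13/18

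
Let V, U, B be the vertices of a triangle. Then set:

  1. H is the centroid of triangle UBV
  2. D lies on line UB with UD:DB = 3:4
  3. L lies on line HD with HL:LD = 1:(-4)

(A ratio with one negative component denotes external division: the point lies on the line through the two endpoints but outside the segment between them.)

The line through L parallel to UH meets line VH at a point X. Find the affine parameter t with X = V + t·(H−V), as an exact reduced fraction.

Assign V = (0, 0), U = (1, 0), B = (0, 1) — the answer is frame-independent, so this choice is without loss of generality.
1. H is the centroid of triangle UBV ⇒ H = (1/3, 1/3)
2. D lies on line UB with UD:DB = 3:4 ⇒ D = (4/7, 3/7)
3. L lies on line HD with HL:LD = 1:(-4) ⇒ L = (16/63, 19/63)
through L parallel to UH: direction (-2/3, 1/3); meets VH at X = (2/7, 2/7)
X = V + t·(H−V) with t = 6/7

t = 6/7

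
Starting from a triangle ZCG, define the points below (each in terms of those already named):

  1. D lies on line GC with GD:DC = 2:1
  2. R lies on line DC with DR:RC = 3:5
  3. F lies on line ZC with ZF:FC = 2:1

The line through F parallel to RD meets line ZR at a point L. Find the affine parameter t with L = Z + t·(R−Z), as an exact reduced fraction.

Choose coordinates Z = (0, 0), C = (1, 0), G = (0, 1).
1. D lies on line GC with GD:DC = 2:1 ⇒ D = (2/3, 1/3)
2. R lies on line DC with DR:RC = 3:5 ⇒ R = (19/24, 5/24)
3. F lies on line ZC with ZF:FC = 2:1 ⇒ F = (2/3, 0)
through F parallel to RD: direction (-1/8, 1/8); meets ZR at L = (19/36, 5/36)
L = Z + t·(R−Z) with t = 2/3

t = 2/3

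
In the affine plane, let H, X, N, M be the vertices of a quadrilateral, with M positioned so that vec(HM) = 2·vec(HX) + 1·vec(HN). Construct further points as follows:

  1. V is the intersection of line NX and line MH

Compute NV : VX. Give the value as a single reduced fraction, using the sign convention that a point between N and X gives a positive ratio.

NV:VX = 2

Set H = (0, 0), X = (1, 0), N = (0, 1), M = (2, 1); any affine frame gives the same invariant.
1. V is the intersection of line NX and line MH ⇒ V = (2/3, 1/3)
V = N + t·(X−N) with t = 2/3, so NV:VX = t:(1−t) = 2/3:1/3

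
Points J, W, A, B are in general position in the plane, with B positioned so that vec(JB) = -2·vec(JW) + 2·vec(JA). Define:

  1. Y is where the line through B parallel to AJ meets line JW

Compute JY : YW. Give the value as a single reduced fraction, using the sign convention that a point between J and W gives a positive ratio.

JY:YW = -2/3

Work in coordinates with J = (0, 0), W = (1, 0), A = (0, 1), B = (-2, 2).
1. Y is where the line through B parallel to AJ meets line JW ⇒ Y = (-2, 0)
Y = J + t·(W−J) with t = -2, so JY:YW = t:(1−t) = -2:3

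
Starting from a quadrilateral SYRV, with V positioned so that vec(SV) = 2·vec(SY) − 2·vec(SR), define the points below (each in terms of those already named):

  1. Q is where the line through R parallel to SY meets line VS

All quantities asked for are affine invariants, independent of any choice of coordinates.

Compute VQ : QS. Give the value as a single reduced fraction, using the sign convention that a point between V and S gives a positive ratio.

VQ:QS = -3

Assign S = (0, 0), Y = (1, 0), R = (0, 1), V = (2, -2) — the answer is frame-independent, so this choice is without loss of generality.
1. Q is where the line through R parallel to SY meets line VS ⇒ Q = (-1, 1)
Q = V + t·(S−V) with t = 3/2, so VQ:QS = t:(1−t) = 3/2:-1/2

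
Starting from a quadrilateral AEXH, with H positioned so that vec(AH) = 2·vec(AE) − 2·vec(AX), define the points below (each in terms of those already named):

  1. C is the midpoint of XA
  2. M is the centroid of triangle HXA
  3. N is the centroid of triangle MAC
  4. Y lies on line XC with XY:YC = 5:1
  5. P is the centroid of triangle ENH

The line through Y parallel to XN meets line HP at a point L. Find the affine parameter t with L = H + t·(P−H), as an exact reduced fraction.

t = 71/31

Set A = (0, 0), E = (1, 0), X = (0, 1), H = (2, -2); any affine frame gives the same invariant.
1. C is the midpoint of XA ⇒ C = (0, 1/2)
2. M is the centroid of triangle HXA ⇒ M = (2/3, -1/3)
3. N is the centroid of triangle MAC ⇒ N = (2/9, 1/18)
4. Y lies on line XC with XY:YC = 5:1 ⇒ Y = (0, 7/12)
5. P is the centroid of triangle ENH ⇒ P = (29/27, -35/54)
through Y parallel to XN: direction (2/9, -17/18); meets HP at L = (-101/837, 1835/1674)
L = H + t·(P−H) with t = 71/31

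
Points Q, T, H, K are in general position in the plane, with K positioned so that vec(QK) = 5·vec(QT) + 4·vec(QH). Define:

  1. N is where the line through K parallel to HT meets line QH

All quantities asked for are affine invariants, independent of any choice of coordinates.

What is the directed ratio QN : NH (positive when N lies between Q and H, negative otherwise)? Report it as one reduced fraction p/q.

Assign Q = (0, 0), T = (1, 0), H = (0, 1), K = (5, 4) — the answer is frame-independent, so this choice is without loss of generality.
1. N is where the line through K parallel to HT meets line QH ⇒ N = (0, 9)
N = Q + t·(H−Q) with t = 9, so QN:NH = t:(1−t) = 9:-8

QN:NH = -9/8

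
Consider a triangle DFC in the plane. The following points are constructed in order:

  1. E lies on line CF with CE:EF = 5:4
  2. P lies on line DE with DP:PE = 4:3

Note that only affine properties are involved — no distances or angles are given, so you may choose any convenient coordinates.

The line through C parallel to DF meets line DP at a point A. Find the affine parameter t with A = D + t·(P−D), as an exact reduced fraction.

Set D = (0, 0), F = (1, 0), C = (0, 1); any affine frame gives the same invariant.
1. E lies on line CF with CE:EF = 5:4 ⇒ E = (5/9, 4/9)
2. P lies on line DE with DP:PE = 4:3 ⇒ P = (20/63, 16/63)
through C parallel to DF: direction (1, 0); meets DP at A = (5/4, 1)
A = D + t·(P−D) with t = 63/16

t = 63/16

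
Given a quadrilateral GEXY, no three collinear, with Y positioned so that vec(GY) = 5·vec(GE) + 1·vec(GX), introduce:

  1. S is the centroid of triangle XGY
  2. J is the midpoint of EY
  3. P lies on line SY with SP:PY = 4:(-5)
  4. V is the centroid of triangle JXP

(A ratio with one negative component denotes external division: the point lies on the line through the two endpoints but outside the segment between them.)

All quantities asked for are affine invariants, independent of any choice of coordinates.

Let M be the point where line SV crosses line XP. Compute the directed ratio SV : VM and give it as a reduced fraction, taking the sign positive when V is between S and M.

SV:VM = 11/13

Choose coordinates G = (0, 0), E = (1, 0), X = (0, 1), Y = (5, 1).
1. S is the centroid of triangle XGY ⇒ S = (5/3, 2/3)
2. J is the midpoint of EY ⇒ J = (3, 1/2)
3. P lies on line SY with SP:PY = 4:(-5) ⇒ P = (-35/3, -2/3)
4. V is the centroid of triangle JXP ⇒ V = (-26/9, 5/18)
line SV meets XP at M = (-91/11, -2/11)
V = S + t·(M−S) with t = 11/24, so SV:VM = 11/24:13/24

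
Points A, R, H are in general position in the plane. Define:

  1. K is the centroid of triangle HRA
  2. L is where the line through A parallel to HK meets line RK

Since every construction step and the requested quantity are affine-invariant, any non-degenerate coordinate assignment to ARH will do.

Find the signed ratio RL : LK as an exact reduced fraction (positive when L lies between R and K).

RL:LK = -2

Assign A = (0, 0), R = (1, 0), H = (0, 1) — the answer is frame-independent, so this choice is without loss of generality.
1. K is the centroid of triangle HRA ⇒ K = (1/3, 1/3)
2. L is where the line through A parallel to HK meets line RK ⇒ L = (-1/3, 2/3)
L = R + t·(K−R) with t = 2, so RL:LK = t:(1−t) = 2:-1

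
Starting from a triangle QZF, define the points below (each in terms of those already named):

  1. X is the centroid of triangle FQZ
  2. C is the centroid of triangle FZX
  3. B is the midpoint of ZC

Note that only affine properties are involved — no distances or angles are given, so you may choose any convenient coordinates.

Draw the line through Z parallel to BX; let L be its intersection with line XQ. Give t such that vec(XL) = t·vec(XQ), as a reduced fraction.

Work in coordinates with Q = (0, 0), Z = (1, 0), F = (0, 1).
1. X is the centroid of triangle FQZ ⇒ X = (1/3, 1/3)
2. C is the centroid of triangle FZX ⇒ C = (4/9, 4/9)
3. B is the midpoint of ZC ⇒ B = (13/18, 2/9)
through Z parallel to BX: direction (-7/18, 1/9); meets XQ at L = (2/9, 2/9)
L = X + t·(Q−X) with t = 1/3

t = 1/3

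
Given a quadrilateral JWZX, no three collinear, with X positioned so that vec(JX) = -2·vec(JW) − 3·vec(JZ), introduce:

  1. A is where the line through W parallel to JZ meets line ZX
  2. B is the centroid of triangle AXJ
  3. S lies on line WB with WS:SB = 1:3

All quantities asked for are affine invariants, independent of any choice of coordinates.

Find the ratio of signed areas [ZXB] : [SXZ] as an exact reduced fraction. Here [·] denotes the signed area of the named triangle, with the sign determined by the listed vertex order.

Work in coordinates with J = (0, 0), W = (1, 0), Z = (0, 1), X = (-2, -3).
1. A is where the line through W parallel to JZ meets line ZX ⇒ A = (1, 3)
2. B is the centroid of triangle AXJ ⇒ B = (-1/3, 0)
3. S lies on line WB with WS:SB = 1:3 ⇒ S = (2/3, 0)
2·[ZXB] = 2/3, 2·[SXZ] = -14/3
[ZXB]:[SXZ] = 2/3:-14/3 = -1/7

[ZXB]:[SXZ] = -1/7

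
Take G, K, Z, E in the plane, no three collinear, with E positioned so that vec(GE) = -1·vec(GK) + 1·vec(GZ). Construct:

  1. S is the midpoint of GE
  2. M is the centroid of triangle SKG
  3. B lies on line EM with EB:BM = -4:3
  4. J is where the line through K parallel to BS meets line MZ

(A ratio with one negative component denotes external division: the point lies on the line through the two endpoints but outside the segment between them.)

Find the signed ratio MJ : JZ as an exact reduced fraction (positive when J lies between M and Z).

MJ:JZ = 5/4

Assign G = (0, 0), K = (1, 0), Z = (0, 1), E = (-1, 1) — the answer is frame-independent, so this choice is without loss of generality.
1. S is the midpoint of GE ⇒ S = (-1/2, 1/2)
2. M is the centroid of triangle SKG ⇒ M = (1/6, 1/6)
3. B lies on line EM with EB:BM = -4:3 ⇒ B = (11/3, -7/3)
4. J is where the line through K parallel to BS meets line MZ ⇒ J = (2/27, 17/27)
J = M + t·(Z−M) with t = 5/9, so MJ:JZ = t:(1−t) = 5/9:4/9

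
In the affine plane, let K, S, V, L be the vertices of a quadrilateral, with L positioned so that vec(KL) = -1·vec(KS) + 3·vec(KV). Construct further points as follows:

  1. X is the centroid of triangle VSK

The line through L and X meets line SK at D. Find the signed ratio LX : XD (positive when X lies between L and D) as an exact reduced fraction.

LX:XD = 8

Assign K = (0, 0), S = (1, 0), V = (0, 1), L = (-1, 3) — the answer is frame-independent, so this choice is without loss of generality.
1. X is the centroid of triangle VSK ⇒ X = (1/3, 1/3)
line LX meets SK at D = (1/2, 0)
X = L + t·(D−L) with t = 8/9, so LX:XD = 8/9:1/9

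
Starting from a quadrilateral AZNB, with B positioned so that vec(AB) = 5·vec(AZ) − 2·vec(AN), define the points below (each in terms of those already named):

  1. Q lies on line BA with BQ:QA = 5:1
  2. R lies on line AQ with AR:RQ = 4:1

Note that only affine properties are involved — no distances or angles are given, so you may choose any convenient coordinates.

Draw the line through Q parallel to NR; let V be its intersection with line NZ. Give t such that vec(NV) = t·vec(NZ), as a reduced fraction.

Work in coordinates with A = (0, 0), Z = (1, 0), N = (0, 1), B = (5, -2).
1. Q lies on line BA with BQ:QA = 5:1 ⇒ Q = (5/6, -1/3)
2. R lies on line AQ with AR:RQ = 4:1 ⇒ R = (2/3, -4/15)
through Q parallel to NR: direction (2/3, -19/15); meets NZ at V = (5/18, 13/18)
V = N + t·(Z−N) with t = 5/18

t = 5/18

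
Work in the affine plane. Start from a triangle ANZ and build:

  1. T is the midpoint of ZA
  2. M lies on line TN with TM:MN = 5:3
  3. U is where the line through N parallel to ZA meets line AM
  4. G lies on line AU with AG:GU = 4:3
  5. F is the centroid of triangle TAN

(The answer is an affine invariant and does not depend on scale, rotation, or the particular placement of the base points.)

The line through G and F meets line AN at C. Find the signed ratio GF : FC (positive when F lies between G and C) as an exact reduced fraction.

Assign A = (0, 0), N = (1, 0), Z = (0, 1) — the answer is frame-independent, so this choice is without loss of generality.
1. T is the midpoint of ZA ⇒ T = (0, 1/2)
2. M lies on line TN with TM:MN = 5:3 ⇒ M = (5/8, 3/16)
3. U is where the line through N parallel to ZA meets line AM ⇒ U = (1, 3/10)
4. G lies on line AU with AG:GU = 4:3 ⇒ G = (4/7, 6/35)
5. F is the centroid of triangle TAN ⇒ F = (1/3, 1/6)
line GF meets AN at C = (-8, 0)
F = G + t·(C−G) with t = 1/36, so GF:FC = 1/36:35/36

GF:FC = 1/35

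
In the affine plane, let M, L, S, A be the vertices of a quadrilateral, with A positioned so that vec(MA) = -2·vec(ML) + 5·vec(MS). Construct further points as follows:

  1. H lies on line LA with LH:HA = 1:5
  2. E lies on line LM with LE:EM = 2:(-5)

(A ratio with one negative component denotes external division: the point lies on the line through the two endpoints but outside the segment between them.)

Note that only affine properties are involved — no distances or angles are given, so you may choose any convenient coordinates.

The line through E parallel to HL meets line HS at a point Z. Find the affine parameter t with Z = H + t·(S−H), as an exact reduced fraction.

t = -5/3

Choose coordinates M = (0, 0), L = (1, 0), S = (0, 1), A = (-2, 5).
1. H lies on line LA with LH:HA = 1:5 ⇒ H = (1/2, 5/6)
2. E lies on line LM with LE:EM = 2:(-5) ⇒ E = (5/3, 0)
through E parallel to HL: direction (1/2, -5/6); meets HS at Z = (4/3, 5/9)
Z = H + t·(S−H) with t = -5/3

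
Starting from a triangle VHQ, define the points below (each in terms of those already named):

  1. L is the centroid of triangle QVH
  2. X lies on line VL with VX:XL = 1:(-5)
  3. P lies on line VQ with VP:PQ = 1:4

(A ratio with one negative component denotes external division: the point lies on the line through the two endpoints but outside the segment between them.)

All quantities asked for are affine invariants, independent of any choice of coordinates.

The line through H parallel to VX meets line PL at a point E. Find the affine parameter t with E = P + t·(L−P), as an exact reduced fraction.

t = 6

Set V = (0, 0), H = (1, 0), Q = (0, 1); any affine frame gives the same invariant.
1. L is the centroid of triangle QVH ⇒ L = (1/3, 1/3)
2. X lies on line VL with VX:XL = 1:(-5) ⇒ X = (-1/12, -1/12)
3. P lies on line VQ with VP:PQ = 1:4 ⇒ P = (0, 1/5)
through H parallel to VX: direction (-1/12, -1/12); meets PL at E = (2, 1)
E = P + t·(L−P) with t = 6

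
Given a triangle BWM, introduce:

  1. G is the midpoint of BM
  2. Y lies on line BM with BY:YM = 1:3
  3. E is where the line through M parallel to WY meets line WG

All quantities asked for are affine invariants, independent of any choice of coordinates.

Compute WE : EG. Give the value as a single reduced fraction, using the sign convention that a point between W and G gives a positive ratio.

WE:EG = -3/2

Work in coordinates with B = (0, 0), W = (1, 0), M = (0, 1).
1. G is the midpoint of BM ⇒ G = (0, 1/2)
2. Y lies on line BM with BY:YM = 1:3 ⇒ Y = (0, 1/4)
3. E is where the line through M parallel to WY meets line WG ⇒ E = (-2, 3/2)
E = W + t·(G−W) with t = 3, so WE:EG = t:(1−t) = 3:-2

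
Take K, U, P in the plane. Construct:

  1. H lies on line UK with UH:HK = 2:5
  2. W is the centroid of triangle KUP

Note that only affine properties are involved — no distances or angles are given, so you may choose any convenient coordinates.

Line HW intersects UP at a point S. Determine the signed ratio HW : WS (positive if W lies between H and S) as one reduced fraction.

Choose coordinates K = (0, 0), U = (1, 0), P = (0, 1).
1. H lies on line UK with UH:HK = 2:5 ⇒ H = (5/7, 0)
2. W is the centroid of triangle KUP ⇒ W = (1/3, 1/3)
line HW meets UP at S = (3, -2)
W = H + t·(S−H) with t = -1/6, so HW:WS = -1/6:7/6

HW:WS = -1/7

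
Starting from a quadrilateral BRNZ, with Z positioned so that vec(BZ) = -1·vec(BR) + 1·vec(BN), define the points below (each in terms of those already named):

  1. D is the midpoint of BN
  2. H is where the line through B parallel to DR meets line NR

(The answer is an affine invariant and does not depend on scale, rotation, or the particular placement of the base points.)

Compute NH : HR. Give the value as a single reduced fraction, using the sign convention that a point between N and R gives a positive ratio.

Set B = (0, 0), R = (1, 0), N = (0, 1), Z = (-1, 1); any affine frame gives the same invariant.
1. D is the midpoint of BN ⇒ D = (0, 1/2)
2. H is where the line through B parallel to DR meets line NR ⇒ H = (2, -1)
H = N + t·(R−N) with t = 2, so NH:HR = t:(1−t) = 2:-1

NH:HR = -2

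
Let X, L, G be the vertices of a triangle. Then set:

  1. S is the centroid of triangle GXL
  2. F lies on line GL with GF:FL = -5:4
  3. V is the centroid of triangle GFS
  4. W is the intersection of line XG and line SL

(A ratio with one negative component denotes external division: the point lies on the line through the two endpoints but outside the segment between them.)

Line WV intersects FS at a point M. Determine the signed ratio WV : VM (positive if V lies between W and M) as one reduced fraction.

Assign X = (0, 0), L = (1, 0), G = (0, 1) — the answer is frame-independent, so this choice is without loss of generality.
1. S is the centroid of triangle GXL ⇒ S = (1/3, 1/3)
2. F lies on line GL with GF:FL = -5:4 ⇒ F = (5, -4)
3. V is the centroid of triangle GFS ⇒ V = (16/9, -8/9)
4. W is the intersection of line XG and line SL ⇒ W = (0, 1/2)
line WV meets FS at M = (32/33, -17/66)
V = W + t·(M−W) with t = 11/6, so WV:VM = 11/6:-5/6

WV:VM = -11/5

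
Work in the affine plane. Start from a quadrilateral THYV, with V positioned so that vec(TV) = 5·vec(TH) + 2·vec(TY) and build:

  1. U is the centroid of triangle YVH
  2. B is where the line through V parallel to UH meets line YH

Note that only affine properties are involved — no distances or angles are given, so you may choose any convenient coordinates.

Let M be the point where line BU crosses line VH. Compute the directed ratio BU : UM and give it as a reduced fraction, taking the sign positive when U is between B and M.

BU:UM = -4

Choose coordinates T = (0, 0), H = (1, 0), Y = (0, 1), V = (5, 2).
1. U is the centroid of triangle YVH ⇒ U = (2, 1)
2. B is where the line through V parallel to UH meets line YH ⇒ B = (2, -1)
line BU meets VH at M = (2, 1/2)
U = B + t·(M−B) with t = 4/3, so BU:UM = 4/3:-1/3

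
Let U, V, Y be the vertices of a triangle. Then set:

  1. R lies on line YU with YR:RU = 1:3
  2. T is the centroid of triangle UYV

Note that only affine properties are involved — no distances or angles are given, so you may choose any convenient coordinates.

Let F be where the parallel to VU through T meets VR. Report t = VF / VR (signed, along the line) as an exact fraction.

t = 4/9

Set U = (0, 0), V = (1, 0), Y = (0, 1); any affine frame gives the same invariant.
1. R lies on line YU with YR:RU = 1:3 ⇒ R = (0, 3/4)
2. T is the centroid of triangle UYV ⇒ T = (1/3, 1/3)
through T parallel to VU: direction (-1, 0); meets VR at F = (5/9, 1/3)
F = V + t·(R−V) with t = 4/9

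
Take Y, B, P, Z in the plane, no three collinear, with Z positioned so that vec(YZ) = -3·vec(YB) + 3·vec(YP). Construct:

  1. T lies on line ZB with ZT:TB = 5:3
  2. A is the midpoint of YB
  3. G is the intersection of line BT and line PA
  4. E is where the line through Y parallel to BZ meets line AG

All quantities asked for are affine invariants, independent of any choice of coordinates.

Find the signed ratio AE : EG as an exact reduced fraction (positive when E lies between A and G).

Work in coordinates with Y = (0, 0), B = (1, 0), P = (0, 1), Z = (-3, 3).
1. T lies on line ZB with ZT:TB = 5:3 ⇒ T = (-1/2, 9/8)
2. A is the midpoint of YB ⇒ A = (1/2, 0)
3. G is the intersection of line BT and line PA ⇒ G = (1/5, 3/5)
4. E is where the line through Y parallel to BZ meets line AG ⇒ E = (4/5, -3/5)
E = A + t·(G−A) with t = -1, so AE:EG = t:(1−t) = -1:2

AE:EG = -1/2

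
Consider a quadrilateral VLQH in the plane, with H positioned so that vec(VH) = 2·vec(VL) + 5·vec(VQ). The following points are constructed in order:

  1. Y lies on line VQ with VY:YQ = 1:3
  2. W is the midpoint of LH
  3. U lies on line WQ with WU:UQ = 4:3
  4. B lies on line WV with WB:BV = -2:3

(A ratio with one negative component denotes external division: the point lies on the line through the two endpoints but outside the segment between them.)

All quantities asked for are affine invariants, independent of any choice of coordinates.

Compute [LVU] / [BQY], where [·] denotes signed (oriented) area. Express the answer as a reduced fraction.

[LVU]:[BQY] = -92/189

Assign V = (0, 0), L = (1, 0), Q = (0, 1), H = (2, 5) — the answer is frame-independent, so this choice is without loss of generality.
1. Y lies on line VQ with VY:YQ = 1:3 ⇒ Y = (0, 1/4)
2. W is the midpoint of LH ⇒ W = (3/2, 5/2)
3. U lies on line WQ with WU:UQ = 4:3 ⇒ U = (9/14, 23/14)
4. B lies on line WV with WB:BV = -2:3 ⇒ B = (9/2, 15/2)
2·[LVU] = -23/14, 2·[BQY] = 27/8
[LVU]:[BQY] = -23/14:27/8 = -92/189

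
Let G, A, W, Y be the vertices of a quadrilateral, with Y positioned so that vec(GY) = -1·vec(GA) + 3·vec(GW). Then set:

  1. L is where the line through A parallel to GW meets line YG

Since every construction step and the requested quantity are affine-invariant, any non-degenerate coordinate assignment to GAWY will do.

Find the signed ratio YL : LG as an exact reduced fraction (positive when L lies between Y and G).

YL:LG = -2

Assign G = (0, 0), A = (1, 0), W = (0, 1), Y = (-1, 3) — the answer is frame-independent, so this choice is without loss of generality.
1. L is where the line through A parallel to GW meets line YG ⇒ L = (1, -3)
L = Y + t·(G−Y) with t = 2, so YL:LG = t:(1−t) = 2:-1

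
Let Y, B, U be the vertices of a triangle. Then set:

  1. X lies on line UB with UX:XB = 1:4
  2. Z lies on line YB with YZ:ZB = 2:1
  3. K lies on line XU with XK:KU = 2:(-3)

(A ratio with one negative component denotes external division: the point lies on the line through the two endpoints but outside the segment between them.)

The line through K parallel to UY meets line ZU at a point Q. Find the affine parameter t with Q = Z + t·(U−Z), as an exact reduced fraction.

Work in coordinates with Y = (0, 0), B = (1, 0), U = (0, 1).
1. X lies on line UB with UX:XB = 1:4 ⇒ X = (1/5, 4/5)
2. Z lies on line YB with YZ:ZB = 2:1 ⇒ Z = (2/3, 0)
3. K lies on line XU with XK:KU = 2:(-3) ⇒ K = (3/5, 2/5)
through K parallel to UY: direction (0, -1); meets ZU at Q = (3/5, 1/10)
Q = Z + t·(U−Z) with t = 1/10

t = 1/10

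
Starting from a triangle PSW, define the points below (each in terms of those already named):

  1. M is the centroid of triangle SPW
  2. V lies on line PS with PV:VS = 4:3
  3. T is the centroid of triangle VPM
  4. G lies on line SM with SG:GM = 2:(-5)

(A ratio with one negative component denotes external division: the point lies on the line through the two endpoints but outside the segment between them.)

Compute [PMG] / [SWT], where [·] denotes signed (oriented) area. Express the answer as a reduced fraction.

Assign P = (0, 0), S = (1, 0), W = (0, 1) — the answer is frame-independent, so this choice is without loss of generality.
1. M is the centroid of triangle SPW ⇒ M = (1/3, 1/3)
2. V lies on line PS with PV:VS = 4:3 ⇒ V = (4/7, 0)
3. T is the centroid of triangle VPM ⇒ T = (19/63, 1/9)
4. G lies on line SM with SG:GM = 2:(-5) ⇒ G = (13/9, -2/9)
2·[PMG] = -5/9, 2·[SWT] = 37/63
[PMG]:[SWT] = -5/9:37/63 = -35/37

[PMG]:[SWT] = -35/37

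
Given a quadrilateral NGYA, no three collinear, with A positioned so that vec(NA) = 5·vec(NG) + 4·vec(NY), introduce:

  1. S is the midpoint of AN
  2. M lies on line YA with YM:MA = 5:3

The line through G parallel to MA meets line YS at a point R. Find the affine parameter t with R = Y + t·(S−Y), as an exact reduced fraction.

Choose coordinates N = (0, 0), G = (1, 0), Y = (0, 1), A = (5, 4).
1. S is the midpoint of AN ⇒ S = (5/2, 2)
2. M lies on line YA with YM:MA = 5:3 ⇒ M = (25/8, 23/8)
through G parallel to MA: direction (15/8, 9/8); meets YS at R = (8, 21/5)
R = Y + t·(S−Y) with t = 16/5

t = 16/5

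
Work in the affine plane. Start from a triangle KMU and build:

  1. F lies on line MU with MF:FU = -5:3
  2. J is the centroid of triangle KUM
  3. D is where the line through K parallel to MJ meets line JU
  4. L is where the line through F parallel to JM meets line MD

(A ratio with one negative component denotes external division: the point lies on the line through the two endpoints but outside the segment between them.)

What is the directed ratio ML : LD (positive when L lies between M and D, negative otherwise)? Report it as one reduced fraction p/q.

ML:LD = -5/7

Choose coordinates K = (0, 0), M = (1, 0), U = (0, 1).
1. F lies on line MU with MF:FU = -5:3 ⇒ F = (-3/2, 5/2)
2. J is the centroid of triangle KUM ⇒ J = (1/3, 1/3)
3. D is where the line through K parallel to MJ meets line JU ⇒ D = (2/3, -1/3)
4. L is where the line through F parallel to JM meets line MD ⇒ L = (11/6, 5/6)
L = M + t·(D−M) with t = -5/2, so ML:LD = t:(1−t) = -5/2:7/2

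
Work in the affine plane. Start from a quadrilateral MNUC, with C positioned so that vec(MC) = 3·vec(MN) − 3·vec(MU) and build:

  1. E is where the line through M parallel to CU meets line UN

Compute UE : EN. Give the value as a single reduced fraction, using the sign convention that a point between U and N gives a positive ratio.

Assign M = (0, 0), N = (1, 0), U = (0, 1), C = (3, -3) — the answer is frame-independent, so this choice is without loss of generality.
1. E is where the line through M parallel to CU meets line UN ⇒ E = (-3, 4)
E = U + t·(N−U) with t = -3, so UE:EN = t:(1−t) = -3:4

UE:EN = -3/4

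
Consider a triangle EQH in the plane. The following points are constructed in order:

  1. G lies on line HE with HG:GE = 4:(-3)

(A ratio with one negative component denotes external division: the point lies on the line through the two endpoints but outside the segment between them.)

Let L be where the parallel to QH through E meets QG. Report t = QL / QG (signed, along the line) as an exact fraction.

t = 1/4

Set E = (0, 0), Q = (1, 0), H = (0, 1); any affine frame gives the same invariant.
1. G lies on line HE with HG:GE = 4:(-3) ⇒ G = (0, -3)
through E parallel to QH: direction (-1, 1); meets QG at L = (3/4, -3/4)
L = Q + t·(G−Q) with t = 1/4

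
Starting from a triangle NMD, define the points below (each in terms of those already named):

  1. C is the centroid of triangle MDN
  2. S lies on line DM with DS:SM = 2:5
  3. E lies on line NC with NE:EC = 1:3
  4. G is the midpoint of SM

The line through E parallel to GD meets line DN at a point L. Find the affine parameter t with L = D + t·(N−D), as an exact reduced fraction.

Assign N = (0, 0), M = (1, 0), D = (0, 1) — the answer is frame-independent, so this choice is without loss of generality.
1. C is the centroid of triangle MDN ⇒ C = (1/3, 1/3)
2. S lies on line DM with DS:SM = 2:5 ⇒ S = (2/7, 5/7)
3. E lies on line NC with NE:EC = 1:3 ⇒ E = (1/12, 1/12)
4. G is the midpoint of SM ⇒ G = (9/14, 5/14)
through E parallel to GD: direction (-9/14, 9/14); meets DN at L = (0, 1/6)
L = D + t·(N−D) with t = 5/6

t = 5/6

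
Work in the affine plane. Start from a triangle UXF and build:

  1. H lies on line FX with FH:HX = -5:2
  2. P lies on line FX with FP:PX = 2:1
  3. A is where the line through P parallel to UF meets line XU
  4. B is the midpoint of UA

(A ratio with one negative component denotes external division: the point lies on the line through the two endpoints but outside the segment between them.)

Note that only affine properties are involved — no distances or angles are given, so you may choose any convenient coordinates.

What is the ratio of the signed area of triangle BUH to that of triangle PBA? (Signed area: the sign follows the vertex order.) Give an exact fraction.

Choose coordinates U = (0, 0), X = (1, 0), F = (0, 1).
1. H lies on line FX with FH:HX = -5:2 ⇒ H = (5/3, -2/3)
2. P lies on line FX with FP:PX = 2:1 ⇒ P = (2/3, 1/3)
3. A is where the line through P parallel to UF meets line XU ⇒ A = (2/3, 0)
4. B is the midpoint of UA ⇒ B = (1/3, 0)
2·[BUH] = 2/9, 2·[PBA] = 1/9
[BUH]:[PBA] = 2/9:1/9 = 2

[BUH]:[PBA] = 2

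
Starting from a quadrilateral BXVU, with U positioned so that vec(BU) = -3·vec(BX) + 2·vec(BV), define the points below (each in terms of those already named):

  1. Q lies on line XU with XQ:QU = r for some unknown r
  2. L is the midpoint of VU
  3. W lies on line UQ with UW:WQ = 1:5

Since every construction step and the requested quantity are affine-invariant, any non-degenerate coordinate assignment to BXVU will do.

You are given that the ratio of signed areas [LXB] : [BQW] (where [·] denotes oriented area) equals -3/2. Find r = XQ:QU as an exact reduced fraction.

Choose coordinates B = (0, 0), X = (1, 0), V = (0, 1), U = (-3, 2).
1. With XQ:QU = r, write λ = r/(r+1) so Q = X + λ·(U−X); Q is affine-linear in λ
2. L is the midpoint of VU ⇒ L = (-3/2, 3/2)
3. W lies on line UQ with UW:WQ = 1:5 ⇒ W is an affine combination of earlier points and hence also affine-linear in λ
Every point depending on Q is an affine combination of Q and λ-independent points, so each such coordinate is linear in λ; the λ² term in each signed area is a multiple of (U−X)×(U−X) = 0, so 2·[LXB] and 2·[BQW] are each linear in λ. Evaluating at λ=0 and λ=1:
  2·[LXB] = -3/2,   2·[BQW] = -5/3·λ + 5/3
So [LXB]:[BQW] = (-3/2) / (-5/3·λ + 5/3). Setting this equal to -3/2:
  -3/2 = -3/2·(-5/3·λ + 5/3)  ⇒  λ = 2/5
Then r = λ/(1−λ) = (2/5)/(3/5) = 2/3. Check: with r = 2/3, Q = (-3/5, 4/5) and [LXB]:[BQW] = -3/2 as required.

r = 2/3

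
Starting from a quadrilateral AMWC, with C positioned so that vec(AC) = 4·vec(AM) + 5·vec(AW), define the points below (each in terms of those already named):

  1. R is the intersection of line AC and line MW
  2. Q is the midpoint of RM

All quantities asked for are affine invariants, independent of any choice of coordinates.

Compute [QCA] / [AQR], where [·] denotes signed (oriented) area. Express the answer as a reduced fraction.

[QCA]:[AQR] = 9

Assign A = (0, 0), M = (1, 0), W = (0, 1), C = (4, 5) — the answer is frame-independent, so this choice is without loss of generality.
1. R is the intersection of line AC and line MW ⇒ R = (4/9, 5/9)
2. Q is the midpoint of RM ⇒ Q = (13/18, 5/18)
2·[QCA] = 5/2, 2·[AQR] = 5/18
[QCA]:[AQR] = 5/2:5/18 = 9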